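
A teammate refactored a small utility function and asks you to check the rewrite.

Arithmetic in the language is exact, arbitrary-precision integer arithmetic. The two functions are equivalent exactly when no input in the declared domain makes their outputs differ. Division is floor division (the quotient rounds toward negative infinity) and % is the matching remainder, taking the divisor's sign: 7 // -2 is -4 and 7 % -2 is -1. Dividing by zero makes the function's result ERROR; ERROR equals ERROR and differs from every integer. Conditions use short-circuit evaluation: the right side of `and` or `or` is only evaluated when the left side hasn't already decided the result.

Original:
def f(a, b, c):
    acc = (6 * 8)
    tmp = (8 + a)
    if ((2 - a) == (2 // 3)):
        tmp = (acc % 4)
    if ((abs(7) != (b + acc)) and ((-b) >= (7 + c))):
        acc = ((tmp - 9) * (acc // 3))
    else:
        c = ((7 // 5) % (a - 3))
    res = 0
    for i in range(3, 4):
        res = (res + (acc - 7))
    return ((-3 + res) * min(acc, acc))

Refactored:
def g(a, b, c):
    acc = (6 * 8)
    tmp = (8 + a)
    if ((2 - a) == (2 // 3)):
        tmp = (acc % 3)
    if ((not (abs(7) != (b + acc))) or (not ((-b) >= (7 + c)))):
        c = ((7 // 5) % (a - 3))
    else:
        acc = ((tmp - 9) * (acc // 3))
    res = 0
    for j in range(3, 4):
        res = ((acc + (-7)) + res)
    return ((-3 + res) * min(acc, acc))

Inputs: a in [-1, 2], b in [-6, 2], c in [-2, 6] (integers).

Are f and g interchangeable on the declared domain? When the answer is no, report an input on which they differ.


The edit looks behavioral (`4` became `3`), but over these ranges it never changes the outcome.
As a probe, take a=1, b=0, c=-2: f runs acc := 48 | tmp := 9 | ((2 - a) == (2 // 3)): false | ((abs(7) != (b + acc)) and ((-b) >= (7 + c))): false | c := -1 | res := 0 | iter i=3: | res := 41 | result 1824; g runs acc := 48 | tmp := 9 | ((2 - a) == (2 // 3)): false | ((not (abs(7) != (b + acc))) or (not ((-b) >= (7 + c)))): true | c := -1 | res := 0 | iter j=3: | res := 41 | result 1824; both end at 1824.
Every one of the 324 inputs gives matching results.
verdict: equivalent


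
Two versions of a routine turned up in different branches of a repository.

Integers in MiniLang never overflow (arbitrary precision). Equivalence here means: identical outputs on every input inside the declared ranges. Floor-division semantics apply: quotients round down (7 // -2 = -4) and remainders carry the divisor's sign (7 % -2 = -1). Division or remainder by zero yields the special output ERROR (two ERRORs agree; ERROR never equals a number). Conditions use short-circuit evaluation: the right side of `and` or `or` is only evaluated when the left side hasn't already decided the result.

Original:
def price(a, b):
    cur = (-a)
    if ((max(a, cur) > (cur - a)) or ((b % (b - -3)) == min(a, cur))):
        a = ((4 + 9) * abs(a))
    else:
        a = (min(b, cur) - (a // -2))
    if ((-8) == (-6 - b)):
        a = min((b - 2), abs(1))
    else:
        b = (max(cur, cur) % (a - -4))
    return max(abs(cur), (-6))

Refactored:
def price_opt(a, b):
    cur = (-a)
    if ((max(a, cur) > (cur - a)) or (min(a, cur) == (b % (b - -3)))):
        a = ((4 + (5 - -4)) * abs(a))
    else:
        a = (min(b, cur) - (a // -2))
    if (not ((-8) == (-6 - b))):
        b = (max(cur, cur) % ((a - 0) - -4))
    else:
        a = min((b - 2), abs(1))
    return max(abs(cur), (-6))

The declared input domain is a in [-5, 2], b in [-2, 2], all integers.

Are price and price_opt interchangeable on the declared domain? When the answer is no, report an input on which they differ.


Behavior is preserved: although arithmetic usage differs; and constant usage differs; and boolean connective usage differs, the outputs never diverge.
As a probe, take a=-5, b=1: price runs cur := 5 | ((max(a, cur) > (cur - a)) or ((b % (b - -3)) == min(a, cur))): false | a := -1 | ((-8) == (-6 - b)): false | b := 2 | result 5; price_opt runs cur := 5 | ((max(a, cur) > (cur - a)) or (min(a, cur) == (b % (b - -3)))): false | a := -1 | (not ((-8) == (-6 - b))): true | b := 2 | result 5; both end at 5.
Checked all 40 inputs in the declared domain: the outputs agree on every one.
verdict: equivalent


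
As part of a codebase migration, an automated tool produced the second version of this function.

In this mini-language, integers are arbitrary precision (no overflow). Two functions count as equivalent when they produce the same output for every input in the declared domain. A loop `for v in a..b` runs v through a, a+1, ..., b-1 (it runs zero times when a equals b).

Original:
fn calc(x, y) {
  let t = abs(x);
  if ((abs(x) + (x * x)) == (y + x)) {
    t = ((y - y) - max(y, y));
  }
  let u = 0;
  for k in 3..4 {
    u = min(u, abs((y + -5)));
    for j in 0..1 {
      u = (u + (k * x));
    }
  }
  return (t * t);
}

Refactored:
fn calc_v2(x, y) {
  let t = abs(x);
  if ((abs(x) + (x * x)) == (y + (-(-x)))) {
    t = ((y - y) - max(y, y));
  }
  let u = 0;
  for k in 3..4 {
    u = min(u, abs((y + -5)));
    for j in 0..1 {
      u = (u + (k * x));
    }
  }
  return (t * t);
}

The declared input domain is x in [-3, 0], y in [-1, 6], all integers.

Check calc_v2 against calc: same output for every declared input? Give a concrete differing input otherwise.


Changes here: same computation, different form; the full 32-point sweep finds no disagreement.
verdict: equivalent


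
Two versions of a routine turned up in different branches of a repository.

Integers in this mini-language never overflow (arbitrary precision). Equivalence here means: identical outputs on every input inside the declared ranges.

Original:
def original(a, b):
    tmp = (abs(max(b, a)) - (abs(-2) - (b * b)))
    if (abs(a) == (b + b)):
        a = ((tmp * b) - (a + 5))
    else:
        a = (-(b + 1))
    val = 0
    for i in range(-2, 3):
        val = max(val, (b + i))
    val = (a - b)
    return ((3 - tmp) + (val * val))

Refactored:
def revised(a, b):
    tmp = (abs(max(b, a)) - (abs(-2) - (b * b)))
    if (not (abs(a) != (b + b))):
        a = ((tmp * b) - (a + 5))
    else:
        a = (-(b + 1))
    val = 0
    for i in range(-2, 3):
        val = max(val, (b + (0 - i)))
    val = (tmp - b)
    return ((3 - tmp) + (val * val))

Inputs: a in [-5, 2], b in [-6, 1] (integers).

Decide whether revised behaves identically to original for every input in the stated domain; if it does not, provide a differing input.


Take a=-5, b=-6.
original: tmp := 39 | (abs(a) == (b + b)): false | a := 5 | val := 0 | iter i=-2: | val := 0 | iter i=-1: | val := 0 | iter i=0: | val := 0 | iter i=1: | val := 0 | iter i=2: | val := 0 | val := 11 | result 85
revised: tmp := 39 | (not (abs(a) != (b + b))): false | a := 5 | val := 0 | iter i=-2: | val := 0 | iter i=-1: | val := 0 | iter i=0: | val := 0 | iter i=1: | val := 0 | iter i=2: | val := 0 | val := 45 | result 1989
85 != 1989, so the rewrite changes behavior.
verdict: not equivalent; witness: a=-5, b=-6


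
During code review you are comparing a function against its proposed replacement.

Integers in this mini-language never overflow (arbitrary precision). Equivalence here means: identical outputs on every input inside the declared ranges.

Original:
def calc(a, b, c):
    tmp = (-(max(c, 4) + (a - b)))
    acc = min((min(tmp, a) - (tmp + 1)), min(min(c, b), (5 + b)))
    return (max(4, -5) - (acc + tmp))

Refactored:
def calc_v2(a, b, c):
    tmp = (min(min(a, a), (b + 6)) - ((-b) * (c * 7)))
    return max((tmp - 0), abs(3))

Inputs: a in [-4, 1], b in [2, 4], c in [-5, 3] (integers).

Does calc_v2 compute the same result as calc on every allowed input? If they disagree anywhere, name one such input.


On input a=-4, b=2, c=-5, calc returns 9 while calc_v2 returns 3.
verdict: not equivalent; witness: a=-4, b=2, c=-5


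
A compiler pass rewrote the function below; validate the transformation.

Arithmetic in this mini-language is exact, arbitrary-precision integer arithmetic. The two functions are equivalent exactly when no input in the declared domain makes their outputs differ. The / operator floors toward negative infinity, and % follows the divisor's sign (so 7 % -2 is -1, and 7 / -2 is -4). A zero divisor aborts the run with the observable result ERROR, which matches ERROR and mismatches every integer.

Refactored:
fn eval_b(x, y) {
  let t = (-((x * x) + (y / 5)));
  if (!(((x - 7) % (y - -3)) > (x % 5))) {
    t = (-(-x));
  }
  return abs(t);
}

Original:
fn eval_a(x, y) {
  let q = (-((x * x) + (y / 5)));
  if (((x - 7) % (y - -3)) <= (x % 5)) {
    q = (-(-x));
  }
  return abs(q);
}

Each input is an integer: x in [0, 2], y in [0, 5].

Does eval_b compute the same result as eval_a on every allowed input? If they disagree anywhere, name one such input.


Differences: comparison usage differs; also local variable names differ; also boolean connective usage differs — yet all 18 inputs agree.
verdict: equivalent


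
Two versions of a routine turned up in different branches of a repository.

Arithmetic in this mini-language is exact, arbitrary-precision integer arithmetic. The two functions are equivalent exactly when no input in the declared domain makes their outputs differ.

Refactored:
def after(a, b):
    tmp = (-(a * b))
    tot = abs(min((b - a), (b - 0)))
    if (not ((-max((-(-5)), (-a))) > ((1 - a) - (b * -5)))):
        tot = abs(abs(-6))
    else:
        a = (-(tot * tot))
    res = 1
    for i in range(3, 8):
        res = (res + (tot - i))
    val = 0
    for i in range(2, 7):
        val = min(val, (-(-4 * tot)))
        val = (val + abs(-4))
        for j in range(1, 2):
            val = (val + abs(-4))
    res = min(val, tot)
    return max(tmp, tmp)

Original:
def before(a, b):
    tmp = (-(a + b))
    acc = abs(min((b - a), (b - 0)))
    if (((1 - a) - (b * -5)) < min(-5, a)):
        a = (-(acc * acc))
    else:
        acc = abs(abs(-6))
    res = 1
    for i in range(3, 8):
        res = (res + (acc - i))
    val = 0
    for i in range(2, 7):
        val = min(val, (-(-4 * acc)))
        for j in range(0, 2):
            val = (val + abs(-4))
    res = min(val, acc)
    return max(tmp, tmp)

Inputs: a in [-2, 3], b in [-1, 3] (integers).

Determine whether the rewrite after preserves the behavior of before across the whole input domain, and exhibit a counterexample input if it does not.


On input a=-2, b=-1, before returns 3 while after returns -2.
verdict: not equivalent; witness: a=-2, b=-1


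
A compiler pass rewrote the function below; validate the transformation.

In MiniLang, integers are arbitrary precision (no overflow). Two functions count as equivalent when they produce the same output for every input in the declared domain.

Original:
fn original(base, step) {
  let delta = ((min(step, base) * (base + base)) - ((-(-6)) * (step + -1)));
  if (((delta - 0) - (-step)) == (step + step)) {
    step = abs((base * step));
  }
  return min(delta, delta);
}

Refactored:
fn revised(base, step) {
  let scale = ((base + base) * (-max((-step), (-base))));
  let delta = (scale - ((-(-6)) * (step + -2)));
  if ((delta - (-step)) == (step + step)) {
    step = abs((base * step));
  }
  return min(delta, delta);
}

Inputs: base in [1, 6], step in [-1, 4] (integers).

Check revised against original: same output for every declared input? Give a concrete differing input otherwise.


Not equivalent: base=1, step=-1 separates them (10 vs 16).
original: delta=10, then (((delta - 0) - (-step)) == (step + step)) is false, then returns 10
revised: scale=-2, then delta=16, then ((delta - (-step)) == (step + step)) is false, then returns 16
verdict: not equivalent; witness: base=1, step=-1


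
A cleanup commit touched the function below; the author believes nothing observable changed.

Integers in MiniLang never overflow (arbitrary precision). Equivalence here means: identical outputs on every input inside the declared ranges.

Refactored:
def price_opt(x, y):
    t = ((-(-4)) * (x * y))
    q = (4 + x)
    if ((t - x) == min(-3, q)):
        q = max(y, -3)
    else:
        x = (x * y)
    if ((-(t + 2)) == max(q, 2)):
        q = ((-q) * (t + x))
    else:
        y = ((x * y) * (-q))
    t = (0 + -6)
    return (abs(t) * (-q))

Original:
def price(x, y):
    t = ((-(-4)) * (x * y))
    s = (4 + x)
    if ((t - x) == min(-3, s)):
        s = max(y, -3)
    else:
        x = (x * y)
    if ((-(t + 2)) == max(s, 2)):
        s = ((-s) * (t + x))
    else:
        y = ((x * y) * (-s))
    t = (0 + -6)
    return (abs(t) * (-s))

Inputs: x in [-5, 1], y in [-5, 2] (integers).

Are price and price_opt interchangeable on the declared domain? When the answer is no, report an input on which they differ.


Reading the diff, among the changes: local variable names differ.
Tracing x=-3, y=1: price: t becomes -12; next s becomes 1; next ((t - x) == min(-3, s)) evaluates to false; next x becomes -3; next ((-(t + 2)) == max(s, 2)) evaluates to false; next y becomes 3; next t becomes -6; next final value -6 | price_opt: t becomes -12; next q becomes 1; next ((t - x) == min(-3, q)) evaluates to false; next x becomes -3; next ((-(t + 2)) == max(q, 2)) evaluates to false; next y becomes 3; next t becomes -6; next final value -6 — matching result -6.
Sweeping the whole domain (56 inputs) finds no disagreement.
verdict: equivalent


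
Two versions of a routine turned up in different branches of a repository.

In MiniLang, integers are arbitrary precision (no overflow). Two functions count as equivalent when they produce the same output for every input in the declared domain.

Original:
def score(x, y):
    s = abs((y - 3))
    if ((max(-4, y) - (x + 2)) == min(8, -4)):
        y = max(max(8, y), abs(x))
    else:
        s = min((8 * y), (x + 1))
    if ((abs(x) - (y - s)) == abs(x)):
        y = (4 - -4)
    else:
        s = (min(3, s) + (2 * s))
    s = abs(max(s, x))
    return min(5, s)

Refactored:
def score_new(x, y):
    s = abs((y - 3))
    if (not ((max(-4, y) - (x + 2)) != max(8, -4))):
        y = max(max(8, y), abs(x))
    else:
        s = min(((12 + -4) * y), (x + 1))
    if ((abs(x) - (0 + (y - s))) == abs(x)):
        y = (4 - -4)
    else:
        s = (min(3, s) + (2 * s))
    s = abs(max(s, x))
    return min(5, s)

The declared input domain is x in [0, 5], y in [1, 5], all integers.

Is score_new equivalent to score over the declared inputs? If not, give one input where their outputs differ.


Run the pair on x=4, y=2.
score: s := 1 | ((max(-4, y) - (x + 2)) == min(8, -4)): true | y := 8 | ((abs(x) - (y - s)) == abs(x)): false | s := 3 | s := 4 | result 4
score_new: s := 1 | (not ((max(-4, y) - (x + 2)) != max(8, -4))): false | s := 5 | ((abs(x) - (0 + (y - s))) == abs(x)): false | s := 13 | s := 13 | result 5
4 vs 5 — the two versions disagree here.
verdict: not equivalent; witness: x=4, y=2


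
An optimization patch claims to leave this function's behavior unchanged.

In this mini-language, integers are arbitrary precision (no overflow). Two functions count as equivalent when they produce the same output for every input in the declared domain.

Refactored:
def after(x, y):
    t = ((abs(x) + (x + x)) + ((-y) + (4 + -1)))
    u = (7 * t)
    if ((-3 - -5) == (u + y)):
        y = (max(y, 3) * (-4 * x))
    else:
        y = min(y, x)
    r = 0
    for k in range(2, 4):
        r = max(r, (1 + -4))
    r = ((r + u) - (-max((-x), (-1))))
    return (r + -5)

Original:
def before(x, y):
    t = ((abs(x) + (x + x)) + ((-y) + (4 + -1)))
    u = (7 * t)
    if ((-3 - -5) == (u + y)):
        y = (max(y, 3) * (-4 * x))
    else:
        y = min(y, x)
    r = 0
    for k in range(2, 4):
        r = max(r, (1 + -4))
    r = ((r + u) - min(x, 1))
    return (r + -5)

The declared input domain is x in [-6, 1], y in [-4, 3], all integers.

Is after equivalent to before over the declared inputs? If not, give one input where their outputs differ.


Comparing the listings, the differences include: min/max/abs usage differs.
As a probe, take x=-2, y=-4: before runs t := 5 | u := 35 | ((-3 - -5) == (u + y)): false | y := -4 | r := 0 | iter k=2: | r := 0 | iter k=3: | r := 0 | r := 37 | result 32; after runs t := 5 | u := 35 | ((-3 - -5) == (u + y)): false | y := -4 | r := 0 | iter k=2: | r := 0 | iter k=3: | r := 0 | r := 37 | result 32; both end at 32.
Checked all 64 inputs in the declared domain: the outputs agree on every one.
verdict: equivalent


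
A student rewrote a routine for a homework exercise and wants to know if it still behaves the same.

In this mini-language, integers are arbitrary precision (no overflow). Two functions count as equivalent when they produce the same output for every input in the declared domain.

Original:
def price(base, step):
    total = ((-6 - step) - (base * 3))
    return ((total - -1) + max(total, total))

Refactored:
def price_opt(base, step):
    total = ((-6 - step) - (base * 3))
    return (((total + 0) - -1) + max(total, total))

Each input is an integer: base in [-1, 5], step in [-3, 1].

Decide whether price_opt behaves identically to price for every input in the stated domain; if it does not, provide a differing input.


The two versions differ — the changes include constant usage differs, and arithmetic usage differs.
Spot check at base=1, step=-1 — price: total := -8 | result -15. price_opt: total := -8 | result -15. Both give -15.
Across all 35 domain points the two functions coincide.
verdict: equivalent


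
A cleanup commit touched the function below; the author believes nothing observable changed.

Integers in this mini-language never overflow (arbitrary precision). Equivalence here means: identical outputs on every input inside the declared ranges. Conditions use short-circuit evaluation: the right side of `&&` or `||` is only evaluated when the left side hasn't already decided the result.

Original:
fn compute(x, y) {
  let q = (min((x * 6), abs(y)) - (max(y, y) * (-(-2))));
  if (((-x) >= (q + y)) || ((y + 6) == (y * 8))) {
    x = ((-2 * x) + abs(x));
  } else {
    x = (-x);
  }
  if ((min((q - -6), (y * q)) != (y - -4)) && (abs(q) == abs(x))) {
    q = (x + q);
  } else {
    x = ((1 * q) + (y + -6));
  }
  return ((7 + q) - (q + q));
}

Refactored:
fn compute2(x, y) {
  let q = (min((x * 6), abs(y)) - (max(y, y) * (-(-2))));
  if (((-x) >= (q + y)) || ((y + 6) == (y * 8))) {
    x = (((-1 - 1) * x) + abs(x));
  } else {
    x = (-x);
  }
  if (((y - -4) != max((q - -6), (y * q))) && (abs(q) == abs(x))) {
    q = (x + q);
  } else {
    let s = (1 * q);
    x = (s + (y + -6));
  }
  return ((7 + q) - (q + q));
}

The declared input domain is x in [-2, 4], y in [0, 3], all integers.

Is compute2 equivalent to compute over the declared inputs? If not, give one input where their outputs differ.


Take x=1, y=1.
compute: q=-1, then (((-x) >= (q + y)) || ((y + 6) == (y * 8))) is false, then x=-1, then ((min((q - -6), (y * q)) != (y - -4)) && (abs(q) == abs(x))) is true, then q=-2, then returns 9
compute2: q=-1, then (((-x) >= (q + y)) || ((y + 6) == (y * 8))) is false, then x=-1, then (((y - -4) != max((q - -6), (y * q))) && (abs(q) == abs(x))) is false, then s=-1, then x=-6, then returns 8
9 against 8: the behavior changed.
verdict: not equivalent; witness: x=1, y=1


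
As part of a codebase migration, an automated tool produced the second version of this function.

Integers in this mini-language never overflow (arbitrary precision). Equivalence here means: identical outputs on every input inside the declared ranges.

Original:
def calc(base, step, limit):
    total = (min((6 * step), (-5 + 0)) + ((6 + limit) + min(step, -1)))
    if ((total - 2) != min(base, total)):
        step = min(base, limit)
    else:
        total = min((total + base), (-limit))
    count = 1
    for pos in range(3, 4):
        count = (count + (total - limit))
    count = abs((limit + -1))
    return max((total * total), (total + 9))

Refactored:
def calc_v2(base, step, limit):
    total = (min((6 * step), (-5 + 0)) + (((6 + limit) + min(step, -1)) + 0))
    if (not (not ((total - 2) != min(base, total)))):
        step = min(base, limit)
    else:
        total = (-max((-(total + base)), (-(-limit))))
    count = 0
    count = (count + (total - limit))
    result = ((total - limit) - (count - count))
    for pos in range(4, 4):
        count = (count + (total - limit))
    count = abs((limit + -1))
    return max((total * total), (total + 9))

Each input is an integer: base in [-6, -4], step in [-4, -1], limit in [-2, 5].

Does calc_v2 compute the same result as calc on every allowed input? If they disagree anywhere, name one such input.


The suspicious edit (`1` became `0`) never changes the result for any input inside the declared domain; all 96 inputs agree.
verdict: equivalent


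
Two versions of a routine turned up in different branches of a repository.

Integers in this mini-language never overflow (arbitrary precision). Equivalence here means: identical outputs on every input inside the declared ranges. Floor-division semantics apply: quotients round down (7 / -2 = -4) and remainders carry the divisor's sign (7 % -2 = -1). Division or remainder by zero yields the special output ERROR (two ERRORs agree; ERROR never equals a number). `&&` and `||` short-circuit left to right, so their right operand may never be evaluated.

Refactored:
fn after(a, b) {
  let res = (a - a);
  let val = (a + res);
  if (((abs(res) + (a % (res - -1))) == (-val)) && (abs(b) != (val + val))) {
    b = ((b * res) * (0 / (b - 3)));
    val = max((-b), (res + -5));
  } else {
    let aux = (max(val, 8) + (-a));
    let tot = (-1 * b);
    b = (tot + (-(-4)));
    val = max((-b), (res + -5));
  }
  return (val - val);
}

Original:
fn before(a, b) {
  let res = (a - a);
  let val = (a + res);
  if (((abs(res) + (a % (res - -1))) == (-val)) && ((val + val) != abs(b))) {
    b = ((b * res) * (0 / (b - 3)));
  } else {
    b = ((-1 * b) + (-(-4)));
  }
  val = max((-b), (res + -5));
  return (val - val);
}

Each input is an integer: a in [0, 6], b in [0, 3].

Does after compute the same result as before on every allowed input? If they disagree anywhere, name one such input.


The two are interchangeable: local variable names differ, and min/max/abs usage differs, and constant usage differs, and statement counts differ, and arithmetic usage differs, and every declared input agrees.
Spot check at a=4, b=1 — before: res=0, then val=4, then (((abs(res) + (a % (res - -1))) == (-val)) && ((val + val) != abs(b))) is false, then b=3, then val=-3, then returns 0. after: res=0, then val=4, then (((abs(res) + (a % (res - -1))) == (-val)) && (abs(b) != (val + val))) is false, then aux=4, then tot=-1, then b=3, then val=-3, then returns 0. Both give 0.
Checked all 28 inputs in the declared domain: the outputs agree on every one.
verdict: equivalent


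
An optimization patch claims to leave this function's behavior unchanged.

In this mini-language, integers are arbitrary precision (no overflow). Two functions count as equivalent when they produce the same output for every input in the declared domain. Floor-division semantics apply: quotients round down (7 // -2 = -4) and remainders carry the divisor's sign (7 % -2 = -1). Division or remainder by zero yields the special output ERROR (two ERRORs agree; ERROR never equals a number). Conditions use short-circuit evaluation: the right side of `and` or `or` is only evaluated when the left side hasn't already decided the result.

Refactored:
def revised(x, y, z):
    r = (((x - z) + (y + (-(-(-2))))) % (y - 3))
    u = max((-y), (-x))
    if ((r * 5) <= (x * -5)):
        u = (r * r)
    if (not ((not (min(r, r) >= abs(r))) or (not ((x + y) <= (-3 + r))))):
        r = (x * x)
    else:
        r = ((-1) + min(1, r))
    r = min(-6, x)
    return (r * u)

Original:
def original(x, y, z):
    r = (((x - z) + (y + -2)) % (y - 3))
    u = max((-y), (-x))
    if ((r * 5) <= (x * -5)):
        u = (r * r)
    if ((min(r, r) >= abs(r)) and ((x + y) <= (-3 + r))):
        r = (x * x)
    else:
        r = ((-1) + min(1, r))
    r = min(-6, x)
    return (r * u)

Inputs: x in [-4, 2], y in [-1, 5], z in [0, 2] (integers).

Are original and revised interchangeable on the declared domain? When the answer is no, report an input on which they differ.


The two are interchangeable: boolean connective usage differs, and every declared input agrees.
One worked example (x=-1, y=5, z=1) — original: r=1, then u=1, then ((r * 5) <= (x * -5)) is true, then u=1, then ((min(r, r) >= abs(r)) and ((x + y) <= (-3 + r))) is false, then r=0, then r=-6, then returns -6; revised: r=1, then u=1, then ((r * 5) <= (x * -5)) is true, then u=1, then (not ((not (min(r, r) >= abs(r))) or (not ((x + y) <= (-3 + r))))) is false, then r=0, then r=-6, then returns -6; agreement on -6.
Every one of the 147 inputs gives matching results.
verdict: equivalent


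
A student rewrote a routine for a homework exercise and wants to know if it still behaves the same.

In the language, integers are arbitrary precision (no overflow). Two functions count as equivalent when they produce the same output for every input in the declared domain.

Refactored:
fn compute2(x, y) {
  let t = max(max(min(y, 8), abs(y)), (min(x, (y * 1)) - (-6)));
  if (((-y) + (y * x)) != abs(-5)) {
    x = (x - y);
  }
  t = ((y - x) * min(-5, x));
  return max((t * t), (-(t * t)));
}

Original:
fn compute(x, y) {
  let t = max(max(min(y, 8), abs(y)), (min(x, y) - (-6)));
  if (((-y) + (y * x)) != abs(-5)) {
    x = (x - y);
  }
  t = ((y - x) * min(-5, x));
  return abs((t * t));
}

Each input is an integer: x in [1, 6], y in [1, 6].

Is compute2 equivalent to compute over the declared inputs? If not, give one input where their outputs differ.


Differences: min/max/abs usage differs, arithmetic usage differs, constant usage differs — yet all 36 inputs agree.
verdict: equivalent


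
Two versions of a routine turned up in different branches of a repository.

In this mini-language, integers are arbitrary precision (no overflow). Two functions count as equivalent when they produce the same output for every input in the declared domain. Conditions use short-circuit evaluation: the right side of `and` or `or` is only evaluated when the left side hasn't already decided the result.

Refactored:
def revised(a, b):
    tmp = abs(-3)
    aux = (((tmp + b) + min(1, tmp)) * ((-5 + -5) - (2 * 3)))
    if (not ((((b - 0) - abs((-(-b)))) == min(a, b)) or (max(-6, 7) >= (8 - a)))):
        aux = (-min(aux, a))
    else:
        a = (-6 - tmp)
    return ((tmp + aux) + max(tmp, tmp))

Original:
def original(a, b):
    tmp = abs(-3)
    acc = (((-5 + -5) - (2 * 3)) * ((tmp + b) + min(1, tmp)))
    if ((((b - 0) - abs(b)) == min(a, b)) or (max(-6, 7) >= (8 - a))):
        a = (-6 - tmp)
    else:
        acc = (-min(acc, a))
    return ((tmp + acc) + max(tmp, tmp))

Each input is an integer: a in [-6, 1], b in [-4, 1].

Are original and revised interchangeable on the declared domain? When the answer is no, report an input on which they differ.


Comparing the listings, the differences include: local variable names differ; also boolean connective usage differs.
Spot check at a=-5, b=-3 — original: tmp := 3 | acc := -16 | ((((b - 0) - abs(b)) == min(a, b)) or (max(-6, 7) >= (8 - a))): false | acc := 16 | result 22. revised: tmp := 3 | aux := -16 | (not ((((b - 0) - abs((-(-b)))) == min(a, b)) or (max(-6, 7) >= (8 - a)))): true | aux := 16 | result 22. Both give 22.
Across all 48 domain points the two functions coincide.
verdict: equivalent


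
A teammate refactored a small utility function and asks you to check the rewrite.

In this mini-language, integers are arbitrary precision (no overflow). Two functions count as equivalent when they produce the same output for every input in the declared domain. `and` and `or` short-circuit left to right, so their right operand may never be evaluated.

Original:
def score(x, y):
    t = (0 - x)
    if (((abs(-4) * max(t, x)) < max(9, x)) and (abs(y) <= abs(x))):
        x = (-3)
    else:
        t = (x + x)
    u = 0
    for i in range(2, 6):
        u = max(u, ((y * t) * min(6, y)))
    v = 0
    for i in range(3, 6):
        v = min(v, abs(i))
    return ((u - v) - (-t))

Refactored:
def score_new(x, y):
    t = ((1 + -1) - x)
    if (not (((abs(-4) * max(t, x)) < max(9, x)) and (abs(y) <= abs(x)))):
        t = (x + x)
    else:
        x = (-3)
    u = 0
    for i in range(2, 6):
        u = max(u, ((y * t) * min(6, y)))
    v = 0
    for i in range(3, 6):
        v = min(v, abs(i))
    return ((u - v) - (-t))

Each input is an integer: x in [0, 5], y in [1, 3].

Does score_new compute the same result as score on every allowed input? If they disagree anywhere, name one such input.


The two versions differ — the changes include arithmetic usage differs, plus boolean connective usage differs, plus constant usage differs.
Spot check at x=4, y=3 — score: t := -4 | (((abs(-4) * max(t, x)) < max(9, x)) and (abs(y) <= abs(x))): false | t := 8 | u := 0 | iter i=2: | u := 72 | iter i=3: | u := 72 | iter i=4: | u := 72 | iter i=5: | u := 72 | v := 0 | iter i=3: | v := 0 | iter i=4: | v := 0 | iter i=5: | v := 0 | result 80. score_new: t := -4 | (not (((abs(-4) * max(t, x)) < max(9, x)) and (abs(y) <= abs(x)))): true | t := 8 | u := 0 | iter i=2: | u := 72 | iter i=3: | u := 72 | iter i=4: | u := 72 | iter i=5: | u := 72 | v := 0 | iter i=3: | v := 0 | iter i=4: | v := 0 | iter i=5: | v := 0 | result 80. Both give 80.
Across all 18 domain points the two functions coincide.
verdict: equivalent


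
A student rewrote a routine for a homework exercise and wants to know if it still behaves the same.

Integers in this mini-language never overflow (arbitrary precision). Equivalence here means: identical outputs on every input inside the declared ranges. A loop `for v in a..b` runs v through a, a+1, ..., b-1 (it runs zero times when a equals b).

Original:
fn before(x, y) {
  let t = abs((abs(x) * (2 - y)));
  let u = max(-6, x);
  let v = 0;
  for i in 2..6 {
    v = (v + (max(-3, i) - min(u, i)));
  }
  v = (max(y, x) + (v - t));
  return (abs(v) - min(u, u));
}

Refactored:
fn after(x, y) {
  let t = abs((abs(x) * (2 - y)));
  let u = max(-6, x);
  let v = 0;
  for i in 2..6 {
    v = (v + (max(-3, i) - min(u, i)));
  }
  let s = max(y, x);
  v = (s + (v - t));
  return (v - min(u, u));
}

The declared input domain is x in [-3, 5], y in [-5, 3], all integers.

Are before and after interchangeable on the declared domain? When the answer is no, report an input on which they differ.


The rewrite breaks on x=2, y=-5, where the results are 4 and -8.
before: t=14, then u=2, then v=0, then (i=2), then v=0, then (i=3), then v=1, then (i=4), then v=3, then (i=5), then v=6, then v=-6, then returns 4
after: t=14, then u=2, then v=0, then (i=2), then v=0, then (i=3), then v=1, then (i=4), then v=3, then (i=5), then v=6, then s=2, then v=-6, then returns -8
verdict: not equivalent; witness: x=2, y=-5


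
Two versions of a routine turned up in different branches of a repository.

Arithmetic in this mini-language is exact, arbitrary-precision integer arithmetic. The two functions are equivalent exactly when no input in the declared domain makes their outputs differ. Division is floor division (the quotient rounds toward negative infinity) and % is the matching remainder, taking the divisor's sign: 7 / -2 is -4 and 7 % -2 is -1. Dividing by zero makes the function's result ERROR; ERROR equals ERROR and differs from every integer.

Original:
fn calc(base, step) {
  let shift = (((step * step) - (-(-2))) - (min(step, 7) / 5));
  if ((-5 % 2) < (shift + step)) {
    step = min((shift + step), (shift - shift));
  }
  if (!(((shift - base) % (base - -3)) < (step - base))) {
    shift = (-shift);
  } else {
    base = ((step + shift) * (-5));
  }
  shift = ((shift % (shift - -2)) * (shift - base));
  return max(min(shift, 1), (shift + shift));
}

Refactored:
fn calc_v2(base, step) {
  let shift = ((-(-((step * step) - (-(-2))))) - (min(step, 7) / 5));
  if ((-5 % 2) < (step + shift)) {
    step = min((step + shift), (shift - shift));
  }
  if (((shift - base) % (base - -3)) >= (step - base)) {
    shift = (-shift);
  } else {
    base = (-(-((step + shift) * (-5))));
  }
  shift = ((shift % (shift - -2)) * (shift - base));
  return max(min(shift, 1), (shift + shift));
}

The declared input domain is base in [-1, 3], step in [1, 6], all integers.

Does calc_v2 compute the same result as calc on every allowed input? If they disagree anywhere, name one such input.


Side by side, the visible changes include: boolean connective usage differs; and comparison usage differs.
Tracing base=3, step=5: calc: shift becomes 22; next ((-5 % 2) < (shift + step)) evaluates to true; next step becomes 0; next (!(((shift - base) % (base - -3)) < (step - base))) evaluates to true; next shift becomes -22; next shift becomes 50; next final value 100 | calc_v2: shift becomes 22; next ((-5 % 2) < (step + shift)) evaluates to true; next step becomes 0; next (((shift - base) % (base - -3)) >= (step - base)) evaluates to true; next shift becomes -22; next shift becomes 50; next final value 100 — matching result 100.
Sweeping the whole domain (30 inputs) finds no disagreement.
verdict: equivalent


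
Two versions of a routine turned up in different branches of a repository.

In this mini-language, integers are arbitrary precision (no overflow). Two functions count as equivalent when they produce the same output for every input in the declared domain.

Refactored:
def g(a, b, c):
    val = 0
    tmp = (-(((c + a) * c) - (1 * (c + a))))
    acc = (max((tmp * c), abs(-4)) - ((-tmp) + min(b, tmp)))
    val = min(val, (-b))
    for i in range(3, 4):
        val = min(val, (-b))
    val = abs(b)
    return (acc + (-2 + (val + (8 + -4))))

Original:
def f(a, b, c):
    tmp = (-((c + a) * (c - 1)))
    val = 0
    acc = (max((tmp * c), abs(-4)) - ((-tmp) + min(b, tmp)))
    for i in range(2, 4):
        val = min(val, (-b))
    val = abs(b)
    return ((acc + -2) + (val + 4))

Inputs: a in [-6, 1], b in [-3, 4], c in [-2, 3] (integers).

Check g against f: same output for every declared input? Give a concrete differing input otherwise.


Equivalent — the differences include arithmetic usage differs; also loop structure differs; also statement counts differ; also min/max/abs usage differs; also constant usage differs, yet no declared input distinguishes the two.
As a probe, take a=-5, b=0, c=1: f runs tmp = 0; val = 0; acc = 4; [i=2]; val = 0; [i=3]; val = 0; val = 0; return 6; g runs val = 0; tmp = 0; acc = 4; val = 0; [i=3]; val = 0; val = 0; return 6; both end at 6.
Sweeping the whole domain (384 inputs) finds no disagreement.
verdict: equivalent


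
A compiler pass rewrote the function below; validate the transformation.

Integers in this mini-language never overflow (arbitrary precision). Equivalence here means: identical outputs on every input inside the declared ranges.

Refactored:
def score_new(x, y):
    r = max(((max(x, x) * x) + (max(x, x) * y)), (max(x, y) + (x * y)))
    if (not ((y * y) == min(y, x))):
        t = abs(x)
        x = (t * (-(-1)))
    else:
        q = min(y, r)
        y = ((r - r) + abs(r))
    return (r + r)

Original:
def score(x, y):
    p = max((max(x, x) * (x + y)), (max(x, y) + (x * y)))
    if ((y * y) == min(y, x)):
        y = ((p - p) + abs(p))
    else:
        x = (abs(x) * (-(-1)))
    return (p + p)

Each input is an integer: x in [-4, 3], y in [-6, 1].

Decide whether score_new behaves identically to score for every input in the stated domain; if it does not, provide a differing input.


Differences: min/max/abs usage differs, and arithmetic usage differs, and statement counts differ, and local variable names differ, and boolean connective usage differs — yet all 64 inputs agree.
verdict: equivalent


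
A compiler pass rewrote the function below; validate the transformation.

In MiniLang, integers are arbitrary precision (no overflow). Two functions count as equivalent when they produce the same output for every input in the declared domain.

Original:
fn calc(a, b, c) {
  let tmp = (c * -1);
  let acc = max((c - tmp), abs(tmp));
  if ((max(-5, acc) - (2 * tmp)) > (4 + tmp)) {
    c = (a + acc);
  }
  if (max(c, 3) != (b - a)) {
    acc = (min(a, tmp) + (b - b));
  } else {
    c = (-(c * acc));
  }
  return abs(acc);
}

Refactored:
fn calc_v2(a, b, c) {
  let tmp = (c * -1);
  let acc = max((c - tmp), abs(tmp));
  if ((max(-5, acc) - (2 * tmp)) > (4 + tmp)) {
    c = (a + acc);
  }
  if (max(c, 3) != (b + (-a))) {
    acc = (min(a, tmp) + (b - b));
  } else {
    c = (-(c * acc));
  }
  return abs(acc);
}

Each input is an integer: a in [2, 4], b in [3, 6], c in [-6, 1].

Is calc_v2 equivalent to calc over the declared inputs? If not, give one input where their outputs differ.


Comparing the listings, the differences include: arithmetic usage differs.
As a probe, take a=4, b=6, c=-5: calc runs tmp becomes 5; next acc becomes 5; next ((max(-5, acc) - (2 * tmp)) > (4 + tmp)) evaluates to false; next (max(c, 3) != (b - a)) evaluates to true; next acc becomes 4; next final value 4; calc_v2 runs tmp becomes 5; next acc becomes 5; next ((max(-5, acc) - (2 * tmp)) > (4 + tmp)) evaluates to false; next (max(c, 3) != (b + (-a))) evaluates to true; next acc becomes 4; next final value 4; both end at 4.
Every one of the 96 inputs gives matching results.
verdict: equivalent


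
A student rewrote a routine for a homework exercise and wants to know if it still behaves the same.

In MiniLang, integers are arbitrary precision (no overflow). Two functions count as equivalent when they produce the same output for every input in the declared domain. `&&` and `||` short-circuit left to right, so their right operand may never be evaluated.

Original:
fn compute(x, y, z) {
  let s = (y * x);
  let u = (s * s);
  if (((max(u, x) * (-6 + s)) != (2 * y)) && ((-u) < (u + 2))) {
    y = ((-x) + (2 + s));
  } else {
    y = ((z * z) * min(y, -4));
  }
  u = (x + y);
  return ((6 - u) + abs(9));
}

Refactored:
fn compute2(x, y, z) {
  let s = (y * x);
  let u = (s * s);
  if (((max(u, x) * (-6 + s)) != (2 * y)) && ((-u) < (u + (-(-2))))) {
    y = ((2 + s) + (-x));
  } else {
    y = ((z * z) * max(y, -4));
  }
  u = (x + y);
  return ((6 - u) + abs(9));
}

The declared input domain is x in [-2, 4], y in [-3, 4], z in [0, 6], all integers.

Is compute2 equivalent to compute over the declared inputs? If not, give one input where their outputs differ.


Consider the input x=-2, y=0, z=1.
compute: s = 0; u = 0; (((max(u, x) * (-6 + s)) != (2 * y)) && ((-u) < (u + 2))) -> false; y = -4; u = -6; return 21
compute2: s = 0; u = 0; (((max(u, x) * (-6 + s)) != (2 * y)) && ((-u) < (u + (-(-2))))) -> false; y = 0; u = -2; return 17
21 != 17, so the rewrite changes behavior.
verdict: not equivalent; witness: x=-2, y=0, z=1


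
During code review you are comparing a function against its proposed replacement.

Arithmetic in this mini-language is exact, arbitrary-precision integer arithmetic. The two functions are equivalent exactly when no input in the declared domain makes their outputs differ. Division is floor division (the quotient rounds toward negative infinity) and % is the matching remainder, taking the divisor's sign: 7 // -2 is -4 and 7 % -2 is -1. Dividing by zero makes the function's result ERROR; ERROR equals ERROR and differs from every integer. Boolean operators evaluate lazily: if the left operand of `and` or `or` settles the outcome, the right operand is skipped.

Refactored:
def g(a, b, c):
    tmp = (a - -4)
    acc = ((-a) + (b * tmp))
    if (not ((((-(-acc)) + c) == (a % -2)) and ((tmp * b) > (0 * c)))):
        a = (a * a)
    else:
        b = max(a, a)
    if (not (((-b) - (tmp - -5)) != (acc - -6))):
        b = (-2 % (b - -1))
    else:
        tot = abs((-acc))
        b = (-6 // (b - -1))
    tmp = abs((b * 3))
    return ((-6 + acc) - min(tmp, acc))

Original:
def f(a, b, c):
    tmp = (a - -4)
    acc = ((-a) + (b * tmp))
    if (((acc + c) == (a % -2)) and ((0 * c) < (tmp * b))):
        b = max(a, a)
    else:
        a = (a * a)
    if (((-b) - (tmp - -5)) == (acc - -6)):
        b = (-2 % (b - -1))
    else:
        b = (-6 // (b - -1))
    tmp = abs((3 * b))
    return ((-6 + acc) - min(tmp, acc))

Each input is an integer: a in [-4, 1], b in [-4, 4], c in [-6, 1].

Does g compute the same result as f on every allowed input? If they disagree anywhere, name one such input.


Side by side, the visible changes include: local variable names differ, boolean connective usage differs, statement counts differ, comparison usage differs, min/max/abs usage differs.
Spot check at a=-3, b=3, c=-2 — f: tmp := 1 | acc := 6 | (((acc + c) == (a % -2)) and ((0 * c) < (tmp * b))): false | a := 9 | (((-b) - (tmp - -5)) == (acc - -6)): false | b := -2 | tmp := 6 | result -6. g: tmp := 1 | acc := 6 | (not ((((-(-acc)) + c) == (a % -2)) and ((tmp * b) > (0 * c)))): true | a := 9 | (not (((-b) - (tmp - -5)) != (acc - -6))): false | tot := 6 | b := -2 | tmp := 6 | result -6. Both give -6.
An exhaustive pass over the 432 declared inputs shows identical outputs.
verdict: equivalent
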